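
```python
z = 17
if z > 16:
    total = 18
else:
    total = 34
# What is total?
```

Trace:
`z = 17` → z = 17
`if z > 16: ...` → z > 16 is True → total = 18
So total = 18

Answer: 18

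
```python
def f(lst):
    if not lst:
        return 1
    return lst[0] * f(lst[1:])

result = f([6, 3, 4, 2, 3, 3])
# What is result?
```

Product over [6, 3, 4, 2, 3, 3] = 6 * 3 * 4 * 2 * 3 * 3 = 1296

Answer: 1296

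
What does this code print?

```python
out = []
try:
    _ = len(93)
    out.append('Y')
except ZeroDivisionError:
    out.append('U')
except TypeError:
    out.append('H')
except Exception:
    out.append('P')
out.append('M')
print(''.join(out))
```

Execution trace: 'H' (except TypeError) → 'M' (after the try/except). Output: HM

Answer: HM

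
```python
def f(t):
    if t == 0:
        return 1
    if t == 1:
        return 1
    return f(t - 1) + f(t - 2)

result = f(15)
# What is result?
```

Build up from base cases: f(0)=1, f(1)=1, f(2)=2, f(3)=3, f(4)=5, f(5)=8, f(6)=13, ..., f(15)=987

Answer: 987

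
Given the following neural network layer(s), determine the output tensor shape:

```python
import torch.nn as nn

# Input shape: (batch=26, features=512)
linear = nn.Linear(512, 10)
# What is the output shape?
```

Input: (26, 512) -> Output: (26, 10)

Answer: (26, 10)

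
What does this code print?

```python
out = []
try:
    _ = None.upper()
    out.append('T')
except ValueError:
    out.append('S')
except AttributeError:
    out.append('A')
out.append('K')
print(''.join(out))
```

Execution trace: 'A' (except AttributeError) → 'K' (after the try/except). Output: AK

Answer: AK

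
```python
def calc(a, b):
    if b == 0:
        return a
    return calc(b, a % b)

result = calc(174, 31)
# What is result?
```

calc(174, 31) -> calc(31, 19) -> calc(19, 12) -> calc(12, 7) -> calc(7, 5) -> calc(5, 2) -> calc(2, 1) -> calc(1, 0) -> 1

Answer: 1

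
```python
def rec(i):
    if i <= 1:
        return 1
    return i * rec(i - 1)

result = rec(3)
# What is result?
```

rec(3) = 3 * 2 * 1 = 6

Answer: 6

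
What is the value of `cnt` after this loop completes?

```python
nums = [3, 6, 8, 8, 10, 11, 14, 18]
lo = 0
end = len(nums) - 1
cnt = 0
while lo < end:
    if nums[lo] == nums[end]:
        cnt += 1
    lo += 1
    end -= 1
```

Count matching pairs from ends
`cnt` takes the values: 0

Answer: 0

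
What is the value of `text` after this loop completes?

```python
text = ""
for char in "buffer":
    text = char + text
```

Reverse 'buffer'
`text` takes the values: "" → "b" → "ub" → "fub" → "ffub" → "effub" → "reffub"

Answer: "reffub"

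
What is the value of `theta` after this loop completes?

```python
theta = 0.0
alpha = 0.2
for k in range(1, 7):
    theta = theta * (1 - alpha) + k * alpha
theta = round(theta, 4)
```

Moving average with lr=0.2
`theta` takes the values: 0.0 → 0.2 → 0.56 → 1.048 → 1.6384 → 2.31072 → 3.048576 → 3.0486

Answer: 3.0486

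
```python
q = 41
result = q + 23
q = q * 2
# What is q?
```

Trace:
`q = 41` → q = 41
`result = q + 23` → result = 64
`q = q * 2` → q = 82
So q = 82

Answer: 82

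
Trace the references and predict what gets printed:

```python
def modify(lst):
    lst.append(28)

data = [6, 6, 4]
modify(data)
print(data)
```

Key concept: function modifies passed list.
Step by step:
`data = [6, 6, 4]` → data = [6, 6, 4]
`modify(data)` → data = [6, 6, 4, 28]
`print(data)` → prints [6, 6, 4, 28]

Answer: [6, 6, 4, 28]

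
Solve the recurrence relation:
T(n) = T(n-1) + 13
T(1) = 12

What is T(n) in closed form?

Unrolling: T(n) = T(1) + 13·(n-1) = 12 + 13(n-1) = 13n - 1.

Answer: T(n) = 13n - 1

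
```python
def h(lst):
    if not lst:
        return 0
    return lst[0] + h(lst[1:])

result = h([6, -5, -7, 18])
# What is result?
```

6 + (-5) + (-7) + 18 + 0 = 12

Answer: 12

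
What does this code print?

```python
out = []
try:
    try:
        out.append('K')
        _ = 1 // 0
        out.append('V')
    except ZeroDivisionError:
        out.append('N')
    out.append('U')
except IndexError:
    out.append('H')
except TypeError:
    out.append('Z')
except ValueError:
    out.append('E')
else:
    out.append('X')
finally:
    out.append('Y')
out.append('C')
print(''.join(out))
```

Execution trace: 'K' (inner try body) → 'N' (inner except ZeroDivisionError) → 'U' (try body, no exception) → 'X' (else) → 'Y' (finally) → 'C' (after the try/except). Output: KNUXYC

Answer: KNUXYC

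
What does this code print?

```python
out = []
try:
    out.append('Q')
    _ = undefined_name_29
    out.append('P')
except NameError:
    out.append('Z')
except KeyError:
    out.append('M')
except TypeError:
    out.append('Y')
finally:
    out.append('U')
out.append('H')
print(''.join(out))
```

Execution trace: 'Q' (try body) → 'Z' (except NameError) → 'U' (finally) → 'H' (after the try/except). Output: QZUH

Answer: QZUH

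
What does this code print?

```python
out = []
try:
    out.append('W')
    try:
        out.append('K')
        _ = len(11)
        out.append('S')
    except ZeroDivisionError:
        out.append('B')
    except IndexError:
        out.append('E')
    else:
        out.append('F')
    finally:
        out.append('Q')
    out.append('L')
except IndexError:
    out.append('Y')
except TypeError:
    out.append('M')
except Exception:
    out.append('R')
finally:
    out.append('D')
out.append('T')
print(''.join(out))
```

Execution trace: 'W' (try body) → 'K' (inner try body) → 'Q' (inner finally) → 'M' (except TypeError) → 'D' (finally) → 'T' (after the try/except). Output: WKQMDT

Answer: WKQMDT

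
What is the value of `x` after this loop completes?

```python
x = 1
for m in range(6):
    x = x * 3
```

Multiply by 3, 6 times: 1 * 3^6 = 729
`x` takes the values: 1 → 3 → 9 → 27 → 81 → 243 → 729

Answer: 729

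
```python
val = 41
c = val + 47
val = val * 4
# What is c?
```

Trace:
`val = 41` → val = 41
`c = val + 47` → c = 88
`val = val * 4` → val = 164
So c = 88

Answer: 88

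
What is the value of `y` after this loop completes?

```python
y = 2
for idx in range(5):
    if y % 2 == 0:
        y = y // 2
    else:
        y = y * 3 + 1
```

Collatz-style transformation from 2
`y` takes the values: 2 → 1 → 4 → 2 → 1 → 4

Answer: 4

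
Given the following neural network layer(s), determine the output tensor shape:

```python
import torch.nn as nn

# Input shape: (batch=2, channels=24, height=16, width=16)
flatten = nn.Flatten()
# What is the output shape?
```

Input: (2, 24, 16, 16) -> Output: (2, 6144)

Answer: (2, 6144)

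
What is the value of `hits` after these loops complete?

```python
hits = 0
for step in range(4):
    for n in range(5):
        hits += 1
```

4 * 5 = 20
`hits` takes the values: 0 → 1 → 2 → 3 → 4 → 5 → 6 → 7 → 8 → 9 → 10 → 11 → 12 → 13 → 14 → 15 → 16 → 17 → 18 → 19 → 20

Answer: 20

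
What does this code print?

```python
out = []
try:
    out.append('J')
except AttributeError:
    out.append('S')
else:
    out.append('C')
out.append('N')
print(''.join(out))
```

Execution trace: 'J' (try body, no exception) → 'C' (else) → 'N' (after the try/except). Output: JCN

Answer: JCN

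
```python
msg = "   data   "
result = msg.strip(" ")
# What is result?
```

Trace:
`msg = "   data   "` → msg = '   data   '
`result = msg.strip(" ")` → result = 'data'
So result = 'data'

Answer: 'data'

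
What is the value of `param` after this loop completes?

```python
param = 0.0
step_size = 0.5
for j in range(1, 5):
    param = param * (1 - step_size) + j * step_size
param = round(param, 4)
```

Moving average with lr=0.5
`param` takes the values: 0.0 → 0.5 → 1.25 → 2.125 → 3.0625

Answer: 3.0625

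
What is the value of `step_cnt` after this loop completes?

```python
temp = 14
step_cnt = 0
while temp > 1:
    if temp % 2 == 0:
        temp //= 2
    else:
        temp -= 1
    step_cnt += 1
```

Steps to reduce 14 to 1
`step_cnt` takes the values: 0 → 1 → 2 → 3 → 4 → 5

Answer: 5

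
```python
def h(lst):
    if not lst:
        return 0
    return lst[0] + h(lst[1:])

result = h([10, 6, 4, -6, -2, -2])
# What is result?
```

10 + 6 + 4 + (-6) + (-2) + (-2) + 0 = 10

Answer: 10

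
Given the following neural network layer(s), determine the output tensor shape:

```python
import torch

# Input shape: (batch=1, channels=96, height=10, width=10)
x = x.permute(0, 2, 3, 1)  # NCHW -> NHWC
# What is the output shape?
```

Input: (1, 96, 10, 10) -> Output: (1, 10, 10, 96)

Answer: (1, 10, 10, 96)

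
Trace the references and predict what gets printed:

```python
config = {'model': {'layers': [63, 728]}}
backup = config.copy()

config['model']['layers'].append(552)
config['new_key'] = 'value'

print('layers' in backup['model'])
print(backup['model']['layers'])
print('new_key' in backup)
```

Key concept: shallow copy gotcha with nested dict.
Step by step:
`config = {'model': {'layers': [63, 728]}}` → config = {'model': {'layers': [63, 728]}}
`backup = config.copy()` → backup = {'model': {'layers': [63, 728]}}
`config['model']['layers'].append(552)` → config = {'model': {'layers': [63, 728, 552]}}; backup = {'model': {'layers': [63, 728, 552]}}
`config['new_key'] = 'value'` → config = {'model': {'layers': [63, 728, 552]}, 'new_key': 'value'}
`print('layers' in backup['model'])` → prints True
`print(backup['model']['layers'])` → prints [63, 728, 552]
`print('new_key' in backup)` → prints False

Answer:
True
[63, 728, 552]
False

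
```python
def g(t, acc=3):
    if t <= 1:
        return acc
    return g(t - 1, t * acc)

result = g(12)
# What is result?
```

Accumulator trace (n, acc): (12, 3) -> (11, 36) -> (10, 396) -> (9, 3960) -> (8, 35640) -> (7, 285120) -> (6, 1995840) -> (5, 11975040) -> (4, 59875200) -> (3, 239500800) -> (2, 718502400) -> (1, 1437004800) -> return 1437004800

Answer: 1437004800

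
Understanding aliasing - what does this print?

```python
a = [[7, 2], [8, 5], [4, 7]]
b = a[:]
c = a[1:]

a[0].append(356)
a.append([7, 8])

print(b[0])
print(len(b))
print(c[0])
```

Key concept: slice with nested mutation.
Step by step:
`a = [[7, 2], [8, 5], [4, 7]]` → a = [[7, 2], [8, 5], [4, 7]]
`b = a[:]` → b = [[7, 2], [8, 5], [4, 7]]
`c = a[1:]` → c = [[8, 5], [4, 7]]
`a[0].append(356)` → a = [[7, 2, 356], [8, 5], [4, 7]]; b = [[7, 2, 356], [8, 5], [4, 7]]
`a.append([7, 8])` → a = [[7, 2, 356], [8, 5], [4, 7], [7, 8]]
`print(b[0])` → prints [7, 2, 356]
`print(len(b))` → prints 3
`print(c[0])` → prints [8, 5]

Answer:
[7, 2, 356]
3
[8, 5]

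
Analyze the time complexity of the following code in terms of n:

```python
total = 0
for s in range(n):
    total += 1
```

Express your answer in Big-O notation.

Each loop level contributes: n. Multiplying the contributions gives O(n).

Answer: O(n)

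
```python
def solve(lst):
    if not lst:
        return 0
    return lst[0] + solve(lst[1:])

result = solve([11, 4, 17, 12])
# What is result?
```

11 + 4 + 17 + 12 + 0 = 44

Answer: 44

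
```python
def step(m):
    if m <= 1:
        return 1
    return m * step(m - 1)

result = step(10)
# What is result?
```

step(10) = 10 * 9 * 8 * 7 * 6 * 5 * 4 * 3 * 2 * 1 = 3628800

Answer: 3628800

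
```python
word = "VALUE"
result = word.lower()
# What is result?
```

Trace:
`word = "VALUE"` → word = 'VALUE'
`result = word.lower()` → result = 'value'
So result = 'value'

Answer: 'value'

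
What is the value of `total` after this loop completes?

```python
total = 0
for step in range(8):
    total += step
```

Sum of 0 to 7 = 28
`total` takes the values: 0 → 1 → 3 → 6 → 10 → 15 → 21 → 28

Answer: 28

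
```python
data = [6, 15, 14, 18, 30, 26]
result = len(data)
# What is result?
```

Trace:
`data = [6, 15, 14, 18, 30, 26]` → data = [6, 15, 14, 18, 30, 26]
`result = len(data)` → result = 6
So result = 6

Answer: 6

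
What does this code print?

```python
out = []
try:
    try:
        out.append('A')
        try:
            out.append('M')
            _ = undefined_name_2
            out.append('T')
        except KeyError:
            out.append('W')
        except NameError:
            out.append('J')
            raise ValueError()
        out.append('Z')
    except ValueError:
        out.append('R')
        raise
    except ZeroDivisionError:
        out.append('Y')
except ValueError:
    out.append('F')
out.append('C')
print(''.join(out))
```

Execution trace: 'A' (try body) → 'M' (inner try body) → 'J' (inner except NameError) → 'R' (except ValueError) → 'F' (outer except ValueError) → 'C' (after the try/except). Output: AMJRFC

Answer: AMJRFC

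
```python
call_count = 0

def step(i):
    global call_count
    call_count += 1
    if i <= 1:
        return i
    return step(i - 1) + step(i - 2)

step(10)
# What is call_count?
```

Calls(i) = 1 + Calls(i-1) + Calls(i-2); Calls(0)=Calls(1)=1. For i=10 this gives 177.

Answer: 177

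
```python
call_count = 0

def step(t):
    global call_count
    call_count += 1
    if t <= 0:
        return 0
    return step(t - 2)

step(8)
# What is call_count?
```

Linear recursion stepping by 2: 5 calls from t=8 down to ≤0.

Answer: 5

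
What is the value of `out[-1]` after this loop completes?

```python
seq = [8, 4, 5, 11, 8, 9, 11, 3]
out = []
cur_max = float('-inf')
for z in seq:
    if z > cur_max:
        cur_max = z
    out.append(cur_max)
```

Running max ends at 11
`out` takes the values: [] → [8] → [8, 8] → [8, 8, 8] → [8, 8, 8, 11] → [8, 8, 8, 11, 11] → [8, 8, 8, 11, 11, 11] → [8, 8, 8, 11, 11, 11, 11] → [8, 8, 8, 11, 11, 11, 11, 11]
So `out[-1]` = 11

Answer: 11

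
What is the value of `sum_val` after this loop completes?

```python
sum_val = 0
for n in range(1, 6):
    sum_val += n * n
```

Sum of squares 1² to 5² = 55
`sum_val` takes the values: 0 → 1 → 5 → 14 → 30 → 55

Answer: 55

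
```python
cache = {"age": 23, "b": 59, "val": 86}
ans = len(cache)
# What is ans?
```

Trace:
`cache = {"age": 23, "b": 59, "val": 86}` → cache = {'age': 23, 'b': 59, 'val': 86}
`ans = len(cache)` → ans = 3
So ans = 3

Answer: 3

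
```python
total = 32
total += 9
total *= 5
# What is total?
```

Trace:
`total = 32` → total = 32
`total += 9` → total = 41
`total *= 5` → total = 205
So total = 205

Answer: 205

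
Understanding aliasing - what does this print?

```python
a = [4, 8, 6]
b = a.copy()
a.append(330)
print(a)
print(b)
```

Key concept: list.copy() creates independent copy.
Step by step:
`a = [4, 8, 6]` → a = [4, 8, 6]
`b = a.copy()` → b = [4, 8, 6]
`a.append(330)` → a = [4, 8, 6, 330]
`print(a)` → prints [4, 8, 6, 330]
`print(b)` → prints [4, 8, 6]

Answer:
[4, 8, 6, 330]
[4, 8, 6]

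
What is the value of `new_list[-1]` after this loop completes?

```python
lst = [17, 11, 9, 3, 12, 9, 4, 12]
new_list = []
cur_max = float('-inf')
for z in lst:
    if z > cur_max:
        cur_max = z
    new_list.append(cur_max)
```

Running max ends at 17
`new_list` takes the values: [] → [17] → [17, 17] → [17, 17, 17] → [17, 17, 17, 17] → [17, 17, 17, 17, 17] → [17, 17, 17, 17, 17, 17] → [17, 17, 17, 17, 17, 17, 17] → [17, 17, 17, 17, 17, 17, 17, 17]
So `new_list[-1]` = 17

Answer: 17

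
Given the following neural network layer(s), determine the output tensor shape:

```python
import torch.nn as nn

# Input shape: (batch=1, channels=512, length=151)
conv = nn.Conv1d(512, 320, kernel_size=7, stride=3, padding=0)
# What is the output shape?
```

Input: (1, 512, 151) -> Output: (1, 320, 49)

Answer: (1, 320, 49)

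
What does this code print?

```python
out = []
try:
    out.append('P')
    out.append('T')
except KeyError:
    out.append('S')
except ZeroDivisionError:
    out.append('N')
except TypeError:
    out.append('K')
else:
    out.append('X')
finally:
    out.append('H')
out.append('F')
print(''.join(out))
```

Execution trace: 'P' (try body) → 'T' (try body, no exception) → 'X' (else) → 'H' (finally) → 'F' (after the try/except). Output: PTXHF

Answer: PTXHF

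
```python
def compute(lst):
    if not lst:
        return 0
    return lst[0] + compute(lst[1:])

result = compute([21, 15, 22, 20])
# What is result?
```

21 + 15 + 22 + 20 + 0 = 78

Answer: 78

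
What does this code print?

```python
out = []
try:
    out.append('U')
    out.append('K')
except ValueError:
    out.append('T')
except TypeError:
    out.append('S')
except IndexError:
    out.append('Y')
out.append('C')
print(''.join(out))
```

Execution trace: 'U' (try body) → 'K' (try body, no exception) → 'C' (after the try/except). Output: UKC

Answer: UKC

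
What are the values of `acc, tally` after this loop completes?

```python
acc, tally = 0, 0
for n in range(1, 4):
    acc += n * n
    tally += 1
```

Sum of squares and count
`acc, tally` takes the values: (0, 0) → (1, 0) → (1, 1) → (5, 1) → (5, 2) → (14, 2) → (14, 3)

Answer: 14, 3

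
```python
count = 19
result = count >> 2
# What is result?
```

Trace:
`count = 19` → count = 19
`result = count >> 2` → result = 4
So result = 4

Answer: 4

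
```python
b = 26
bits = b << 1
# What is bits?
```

Trace:
`b = 26` → b = 26
`bits = b << 1` → bits = 52
So bits = 52

Answer: 52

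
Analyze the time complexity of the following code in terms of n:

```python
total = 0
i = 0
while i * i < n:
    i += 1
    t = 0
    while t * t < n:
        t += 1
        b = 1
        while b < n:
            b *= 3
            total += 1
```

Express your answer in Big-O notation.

Each loop level contributes: √n × √n × log n. Multiplying the contributions gives O(n log n).

Answer: O(n log n)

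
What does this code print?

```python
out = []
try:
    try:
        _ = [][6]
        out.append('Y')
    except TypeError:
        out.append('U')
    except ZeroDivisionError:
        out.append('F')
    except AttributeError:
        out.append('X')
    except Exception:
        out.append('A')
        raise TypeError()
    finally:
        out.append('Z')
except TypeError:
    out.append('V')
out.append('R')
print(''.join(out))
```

Execution trace: 'A' (inner except Exception) → 'Z' (inner finally) → 'V' (outer except TypeError) → 'R' (after the try/except). Output: AZVR

Answer: AZVR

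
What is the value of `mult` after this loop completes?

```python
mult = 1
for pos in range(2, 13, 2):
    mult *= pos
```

Product of even numbers 2 to 12
`mult` takes the values: 1 → 2 → 8 → 48 → 384 → 3840 → 46080

Answer: 46080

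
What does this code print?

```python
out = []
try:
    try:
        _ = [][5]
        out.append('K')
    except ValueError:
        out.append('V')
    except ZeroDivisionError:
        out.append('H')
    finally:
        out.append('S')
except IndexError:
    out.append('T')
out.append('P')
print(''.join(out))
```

Execution trace: 'S' (finally) → 'T' (outer except IndexError) → 'P' (after the try/except). Output: STP

Answer: STP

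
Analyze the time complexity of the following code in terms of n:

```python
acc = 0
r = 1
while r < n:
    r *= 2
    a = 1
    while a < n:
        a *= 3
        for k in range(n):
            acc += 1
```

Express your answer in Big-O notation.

Each loop level contributes: log n × log n × n. Multiplying the contributions gives O(n log² n).

Answer: O(n log² n)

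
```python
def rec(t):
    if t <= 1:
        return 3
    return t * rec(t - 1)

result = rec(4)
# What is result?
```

rec(4) = 4 * 3 * 2 * 3 = 72

Answer: 72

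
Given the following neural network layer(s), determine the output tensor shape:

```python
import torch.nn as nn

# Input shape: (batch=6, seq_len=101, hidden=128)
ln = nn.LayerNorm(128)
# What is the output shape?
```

Input: (6, 101, 128) -> Output: (6, 101, 128)

Answer: (6, 101, 128)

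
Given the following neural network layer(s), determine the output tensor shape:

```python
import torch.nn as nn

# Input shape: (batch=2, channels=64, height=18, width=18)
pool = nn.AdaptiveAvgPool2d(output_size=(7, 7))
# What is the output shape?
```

Input: (2, 64, 18, 18) -> Output: (2, 64, 7, 7)

Answer: (2, 64, 7, 7)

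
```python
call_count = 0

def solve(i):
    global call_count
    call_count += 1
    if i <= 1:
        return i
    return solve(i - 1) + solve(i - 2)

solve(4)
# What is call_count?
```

Calls(i) = 1 + Calls(i-1) + Calls(i-2); Calls(0)=Calls(1)=1. For i=4 this gives 9.

Answer: 9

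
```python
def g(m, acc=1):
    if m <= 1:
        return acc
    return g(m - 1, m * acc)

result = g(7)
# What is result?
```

Accumulator trace (n, acc): (7, 1) -> (6, 7) -> (5, 42) -> (4, 210) -> (3, 840) -> (2, 2520) -> (1, 5040) -> return 5040

Answer: 5040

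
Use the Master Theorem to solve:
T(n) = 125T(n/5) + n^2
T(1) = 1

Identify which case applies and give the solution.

a=125, b=5, f(n)=n^2. log_5(125) = 3. Since c=2 < 3, Case 1 applies: T(n) = Θ(n^log_b(a)) = O(n^3).

Answer: O(n^3) - Case 1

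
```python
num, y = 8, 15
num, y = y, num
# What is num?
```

Trace:
`num, y = 8, 15` → num = 8; y = 15
`num, y = y, num` → num = 15; y = 8
So num = 15

Answer: 15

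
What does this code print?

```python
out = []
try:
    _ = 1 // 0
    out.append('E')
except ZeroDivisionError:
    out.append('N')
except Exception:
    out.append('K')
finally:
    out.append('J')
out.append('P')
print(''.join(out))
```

Execution trace: 'N' (except ZeroDivisionError) → 'J' (finally) → 'P' (after the try/except). Output: NJP

Answer: NJP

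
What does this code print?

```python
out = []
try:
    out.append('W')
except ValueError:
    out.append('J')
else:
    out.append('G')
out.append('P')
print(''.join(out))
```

Execution trace: 'W' (try body, no exception) → 'G' (else) → 'P' (after the try/except). Output: WGP

Answer: WGP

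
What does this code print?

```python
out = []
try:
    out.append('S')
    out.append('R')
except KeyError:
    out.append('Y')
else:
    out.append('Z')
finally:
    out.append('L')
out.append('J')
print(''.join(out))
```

Execution trace: 'S' (try body) → 'R' (try body, no exception) → 'Z' (else) → 'L' (finally) → 'J' (after the try/except). Output: SRZLJ

Answer: SRZLJ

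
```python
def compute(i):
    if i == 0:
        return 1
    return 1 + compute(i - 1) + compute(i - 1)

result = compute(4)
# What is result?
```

compute(i) = 1 + 2·compute(i-1), compute(0)=1. Closed form: (1+1)·2^4 - 1 = 31.

Answer: 31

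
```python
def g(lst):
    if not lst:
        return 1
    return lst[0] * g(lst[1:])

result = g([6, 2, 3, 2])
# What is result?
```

Product over [6, 2, 3, 2] = 6 * 2 * 3 * 2 = 72

Answer: 72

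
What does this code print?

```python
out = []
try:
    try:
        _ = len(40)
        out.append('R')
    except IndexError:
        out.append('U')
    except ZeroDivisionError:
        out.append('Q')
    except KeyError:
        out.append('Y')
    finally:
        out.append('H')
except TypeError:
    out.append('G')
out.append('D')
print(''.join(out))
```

Execution trace: 'H' (inner finally) → 'G' (outer except TypeError) → 'D' (after the try/except). Output: HGD

Answer: HGD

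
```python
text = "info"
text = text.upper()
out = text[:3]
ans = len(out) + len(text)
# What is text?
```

Trace:
`text = "info"` → text = 'info'
`text = text.upper()` → text = 'INFO'
`out = text[:3]` → out = 'INF'
`ans = len(out) + len(text)` → ans = 7
So text = 'INFO'

Answer: 'INFO'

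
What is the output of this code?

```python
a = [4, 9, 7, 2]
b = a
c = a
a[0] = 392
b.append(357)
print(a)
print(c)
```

Key concept: multiple aliases.
Step by step:
`a = [4, 9, 7, 2]` → a = [4, 9, 7, 2]
`b = a` → b = [4, 9, 7, 2] (same object as a)
`c = a` → c = [4, 9, 7, 2] (same object as a, b)
`a[0] = 392` → a = [392, 9, 7, 2] (same object as b, c); b = [392, 9, 7, 2] (same object as a, c); c = [392, 9, 7, 2] (same object as a, b)
`b.append(357)` → a = [392, 9, 7, 2, 357] (same object as b, c); b = [392, 9, 7, 2, 357] (same object as a, c); c = [392, 9, 7, 2, 357] (same object as a, b)
`print(a)` → prints [392, 9, 7, 2, 357]
`print(c)` → prints [392, 9, 7, 2, 357]

Answer:
[392, 9, 7, 2, 357]
[392, 9, 7, 2, 357]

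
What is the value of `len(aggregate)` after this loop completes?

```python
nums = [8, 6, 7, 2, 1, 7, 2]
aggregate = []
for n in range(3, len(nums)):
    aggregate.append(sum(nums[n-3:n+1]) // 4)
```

Number of 4-element averages
`aggregate` takes the values: [] → [5] → [5, 4] → [5, 4, 4] → [5, 4, 4, 3]
So `len(aggregate)` = 4

Answer: 4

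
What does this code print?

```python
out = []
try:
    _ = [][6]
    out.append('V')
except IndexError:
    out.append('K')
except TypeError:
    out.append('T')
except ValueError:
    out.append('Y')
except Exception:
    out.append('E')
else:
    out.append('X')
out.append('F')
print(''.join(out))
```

Execution trace: 'K' (except IndexError) → 'F' (after the try/except). Output: KF

Answer: KF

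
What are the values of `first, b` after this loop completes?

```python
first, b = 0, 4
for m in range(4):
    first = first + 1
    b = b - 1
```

first goes 0→4, b goes 4→0
`first, b` takes the values: (0, 4) → (1, 4) → (1, 3) → (2, 3) → (2, 2) → (3, 2) → (3, 1) → (4, 1) → (4, 0)

Answer: 4, 0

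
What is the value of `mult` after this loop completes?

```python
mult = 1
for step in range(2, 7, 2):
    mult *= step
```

Product of even numbers 2 to 6
`mult` takes the values: 1 → 2 → 8 → 48

Answer: 48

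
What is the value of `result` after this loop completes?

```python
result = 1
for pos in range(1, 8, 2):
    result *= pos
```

Product of 1, 3, 5, ... up to 7
`result` takes the values: 1 → 3 → 15 → 105

Answer: 105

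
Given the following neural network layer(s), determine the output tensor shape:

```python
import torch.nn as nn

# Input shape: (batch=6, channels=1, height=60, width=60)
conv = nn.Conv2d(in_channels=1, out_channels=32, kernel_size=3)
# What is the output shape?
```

Input: (6, 1, 60, 60) -> Output: (6, 32, 58, 58)

Answer: (6, 32, 58, 58)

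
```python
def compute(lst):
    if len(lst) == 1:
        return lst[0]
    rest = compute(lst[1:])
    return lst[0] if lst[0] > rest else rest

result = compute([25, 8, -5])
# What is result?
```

Recursive max over [25, 8, -5] = 25

Answer: 25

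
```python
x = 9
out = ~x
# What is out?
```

Trace:
`x = 9` → x = 9
`out = ~x` → out = -10
So out = -10

Answer: -10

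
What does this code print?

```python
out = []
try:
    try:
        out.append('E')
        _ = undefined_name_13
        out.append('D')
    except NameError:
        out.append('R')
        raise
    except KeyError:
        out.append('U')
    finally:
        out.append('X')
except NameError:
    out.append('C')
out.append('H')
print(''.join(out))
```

Execution trace: 'E' (inner try body) → 'R' (inner except NameError) → 'X' (inner finally) → 'C' (outer except NameError) → 'H' (after the try/except). Output: ERXCH

Answer: ERXCH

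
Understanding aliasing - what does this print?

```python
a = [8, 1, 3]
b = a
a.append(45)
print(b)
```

Key concept: basic list aliasing.
Step by step:
`a = [8, 1, 3]` → a = [8, 1, 3]
`b = a` → b = [8, 1, 3] (same object as a)
`a.append(45)` → a = [8, 1, 3, 45] (same object as b); b = [8, 1, 3, 45] (same object as a)
`print(b)` → prints [8, 1, 3, 45]

Answer: [8, 1, 3, 45]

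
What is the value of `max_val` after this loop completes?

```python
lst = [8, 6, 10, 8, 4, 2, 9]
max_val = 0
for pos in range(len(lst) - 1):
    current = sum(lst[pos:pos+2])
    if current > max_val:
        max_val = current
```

Max sum of 2-element window in [8, 6, 10, 8, 4, 2, 9]
`max_val` takes the values: 0 → 14 → 16 → 18

Answer: 18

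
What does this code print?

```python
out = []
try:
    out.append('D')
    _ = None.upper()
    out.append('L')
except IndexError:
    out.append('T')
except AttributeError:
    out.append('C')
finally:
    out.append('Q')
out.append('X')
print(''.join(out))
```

Execution trace: 'D' (try body) → 'C' (except AttributeError) → 'Q' (finally) → 'X' (after the try/except). Output: DCQX

Answer: DCQX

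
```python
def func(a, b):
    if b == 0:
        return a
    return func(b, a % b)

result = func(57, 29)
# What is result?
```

func(57, 29) -> func(29, 28) -> func(28, 1) -> func(1, 0) -> 1

Answer: 1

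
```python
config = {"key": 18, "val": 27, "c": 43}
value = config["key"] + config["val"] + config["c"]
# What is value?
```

Trace:
`config = {"key": 18, "val": 27, "c": 43}` → config = {'key': 18, 'val': 27, 'c': 43}
`value = config["key"] + config["val"] + config["c"]` → value = 88
So value = 88

Answer: 88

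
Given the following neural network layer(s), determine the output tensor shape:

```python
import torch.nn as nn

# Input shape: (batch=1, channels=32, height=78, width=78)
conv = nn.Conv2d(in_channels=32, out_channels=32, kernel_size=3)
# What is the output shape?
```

Input: (1, 32, 78, 78) -> Output: (1, 32, 76, 76)

Answer: (1, 32, 76, 76)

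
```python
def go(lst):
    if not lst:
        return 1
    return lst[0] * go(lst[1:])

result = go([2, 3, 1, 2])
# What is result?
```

Product over [2, 3, 1, 2] = 2 * 3 * 1 * 2 = 12

Answer: 12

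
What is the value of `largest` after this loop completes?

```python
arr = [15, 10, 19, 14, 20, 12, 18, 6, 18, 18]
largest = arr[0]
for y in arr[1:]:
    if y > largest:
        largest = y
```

Maximum of [15, 10, 19, 14, 20, 12, 18, 6, 18, 18]
`largest` takes the values: 15 → 19 → 20

Answer: 20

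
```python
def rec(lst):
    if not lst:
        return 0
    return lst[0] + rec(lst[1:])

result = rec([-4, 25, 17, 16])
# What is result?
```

(-4) + 25 + 17 + 16 + 0 = 54

Answer: 54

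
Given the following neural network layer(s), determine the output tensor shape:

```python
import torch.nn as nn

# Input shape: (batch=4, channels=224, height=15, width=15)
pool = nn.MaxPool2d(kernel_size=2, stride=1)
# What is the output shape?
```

Input: (4, 224, 15, 15) -> Output: (4, 224, 14, 14)

Answer: (4, 224, 14, 14)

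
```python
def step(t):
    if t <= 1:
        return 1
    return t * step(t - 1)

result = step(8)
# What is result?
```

step(8) = 8 * 7 * 6 * 5 * 4 * 3 * 2 * 1 = 40320

Answer: 40320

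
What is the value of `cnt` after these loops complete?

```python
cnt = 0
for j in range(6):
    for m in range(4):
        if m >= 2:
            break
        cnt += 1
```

Inner breaks at 2, outer runs 6 times
`cnt` takes the values: 0 → 1 → 2 → 3 → 4 → 5 → 6 → 7 → 8 → 9 → 10 → 11 → 12

Answer: 12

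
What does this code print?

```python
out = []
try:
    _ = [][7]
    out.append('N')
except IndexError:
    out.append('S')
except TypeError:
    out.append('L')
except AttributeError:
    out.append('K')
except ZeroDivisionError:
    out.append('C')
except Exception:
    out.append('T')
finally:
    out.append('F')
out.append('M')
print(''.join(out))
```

Execution trace: 'S' (except IndexError) → 'F' (finally) → 'M' (after the try/except). Output: SFM

Answer: SFM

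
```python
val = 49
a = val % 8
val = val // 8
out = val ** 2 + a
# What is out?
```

Trace:
`val = 49` → val = 49
`a = val % 8` → a = 1
`val = val // 8` → val = 6
`out = val ** 2 + a` → out = 37
So out = 37

Answer: 37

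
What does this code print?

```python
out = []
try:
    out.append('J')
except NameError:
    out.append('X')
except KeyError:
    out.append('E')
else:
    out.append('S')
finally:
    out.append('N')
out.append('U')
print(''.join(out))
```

Execution trace: 'J' (try body, no exception) → 'S' (else) → 'N' (finally) → 'U' (after the try/except). Output: JSNU

Answer: JSNU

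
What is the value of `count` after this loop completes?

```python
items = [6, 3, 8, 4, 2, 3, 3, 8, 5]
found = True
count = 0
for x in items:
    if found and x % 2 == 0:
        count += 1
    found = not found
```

Count even values at even positions
`count` takes the values: 0 → 1 → 2 → 3

Answer: 3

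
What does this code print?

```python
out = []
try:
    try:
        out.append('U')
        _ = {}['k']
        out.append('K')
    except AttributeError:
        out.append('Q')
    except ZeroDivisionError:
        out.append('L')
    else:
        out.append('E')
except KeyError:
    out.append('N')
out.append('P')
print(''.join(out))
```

Execution trace: 'U' (try body) → 'N' (outer except KeyError) → 'P' (after the try/except). Output: UNP

Answer: UNP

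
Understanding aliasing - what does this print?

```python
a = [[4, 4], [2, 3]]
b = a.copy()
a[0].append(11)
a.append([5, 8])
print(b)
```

Key concept: shallow copy with nested lists.
Step by step:
`a = [[4, 4], [2, 3]]` → a = [[4, 4], [2, 3]]
`b = a.copy()` → b = [[4, 4], [2, 3]]
`a[0].append(11)` → a = [[4, 4, 11], [2, 3]]; b = [[4, 4, 11], [2, 3]]
`a.append([5, 8])` → a = [[4, 4, 11], [2, 3], [5, 8]]
`print(b)` → prints [[4, 4, 11], [2, 3]]

Answer: [[4, 4, 11], [2, 3]]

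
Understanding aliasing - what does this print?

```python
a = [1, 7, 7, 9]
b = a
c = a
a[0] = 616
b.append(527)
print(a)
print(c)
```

Key concept: multiple aliases.
Step by step:
`a = [1, 7, 7, 9]` → a = [1, 7, 7, 9]
`b = a` → b = [1, 7, 7, 9] (same object as a)
`c = a` → c = [1, 7, 7, 9] (same object as a, b)
`a[0] = 616` → a = [616, 7, 7, 9] (same object as b, c); b = [616, 7, 7, 9] (same object as a, c); c = [616, 7, 7, 9] (same object as a, b)
`b.append(527)` → a = [616, 7, 7, 9, 527] (same object as b, c); b = [616, 7, 7, 9, 527] (same object as a, c); c = [616, 7, 7, 9, 527] (same object as a, b)
`print(a)` → prints [616, 7, 7, 9, 527]
`print(c)` → prints [616, 7, 7, 9, 527]

Answer:
[616, 7, 7, 9, 527]
[616, 7, 7, 9, 527]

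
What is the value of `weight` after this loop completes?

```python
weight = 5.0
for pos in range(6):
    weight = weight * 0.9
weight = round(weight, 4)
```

Exponential decay: 5.0 * 0.9^6
`weight` takes the values: 5.0 → 4.5 → 4.05 → 3.645 → 3.2805 → 2.95245 → 2.657205 → 2.6572

Answer: 2.6572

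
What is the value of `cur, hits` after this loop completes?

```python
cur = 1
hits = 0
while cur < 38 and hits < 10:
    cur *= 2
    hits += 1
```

Double until >= 38 or 10 iterations
`cur, hits` takes the values: (1, 0) → (2, 0) → (2, 1) → (4, 1) → (4, 2) → (8, 2) → (8, 3) → (16, 3) → (16, 4) → (32, 4) → (32, 5) → (64, 5) → (64, 6)

Answer: 64, 6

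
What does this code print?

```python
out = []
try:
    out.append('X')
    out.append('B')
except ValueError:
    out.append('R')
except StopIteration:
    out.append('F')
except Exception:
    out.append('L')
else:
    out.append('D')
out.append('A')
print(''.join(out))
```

Execution trace: 'X' (try body) → 'B' (try body, no exception) → 'D' (else) → 'A' (after the try/except). Output: XBDA

Answer: XBDA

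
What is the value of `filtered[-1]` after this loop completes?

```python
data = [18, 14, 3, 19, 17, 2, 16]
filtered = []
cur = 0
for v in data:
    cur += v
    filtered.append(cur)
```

Cumulative sum ends at 89
`filtered` takes the values: [] → [18] → [18, 32] → [18, 32, 35] → [18, 32, 35, 54] → [18, 32, 35, 54, 71] → [18, 32, 35, 54, 71, 73] → [18, 32, 35, 54, 71, 73, 89]
So `filtered[-1]` = 89

Answer: 89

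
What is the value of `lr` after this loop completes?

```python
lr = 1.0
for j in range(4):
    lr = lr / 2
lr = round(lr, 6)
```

Halving LR 4 times: 1 / 2^4
`lr` takes the values: 1.0 → 0.5 → 0.25 → 0.125 → 0.0625

Answer: 0.0625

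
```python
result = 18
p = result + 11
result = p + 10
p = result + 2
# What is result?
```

Trace:
`result = 18` → result = 18
`p = result + 11` → p = 29
`result = p + 10` → result = 39
`p = result + 2` → p = 41
So result = 39

Answer: 39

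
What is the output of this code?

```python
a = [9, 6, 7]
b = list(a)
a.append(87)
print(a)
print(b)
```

Key concept: list() constructor creates copy.
Step by step:
`a = [9, 6, 7]` → a = [9, 6, 7]
`b = list(a)` → b = [9, 6, 7]
`a.append(87)` → a = [9, 6, 7, 87]
`print(a)` → prints [9, 6, 7, 87]
`print(b)` → prints [9, 6, 7]

Answer:
[9, 6, 7, 87]
[9, 6, 7]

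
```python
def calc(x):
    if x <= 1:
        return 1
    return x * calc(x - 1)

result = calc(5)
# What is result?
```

calc(5) = 5 * 4 * 3 * 2 * 1 = 120

Answer: 120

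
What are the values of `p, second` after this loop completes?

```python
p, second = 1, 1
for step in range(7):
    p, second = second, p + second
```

Fibonacci: after 7 iterations
`p, second` takes the values: (1, 1) → (1, 2) → (2, 3) → (3, 5) → (5, 8) → (8, 13) → (13, 21) → (21, 34)

Answer: 21, 34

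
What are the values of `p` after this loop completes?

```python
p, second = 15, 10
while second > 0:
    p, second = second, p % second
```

GCD of 15 and 10
`p` takes the values: 15 → 10 → 5

Answer: 5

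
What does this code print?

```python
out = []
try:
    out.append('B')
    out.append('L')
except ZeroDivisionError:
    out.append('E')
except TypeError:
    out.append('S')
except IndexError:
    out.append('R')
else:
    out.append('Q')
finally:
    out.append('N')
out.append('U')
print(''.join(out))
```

Execution trace: 'B' (try body) → 'L' (try body, no exception) → 'Q' (else) → 'N' (finally) → 'U' (after the try/except). Output: BLQNU

Answer: BLQNU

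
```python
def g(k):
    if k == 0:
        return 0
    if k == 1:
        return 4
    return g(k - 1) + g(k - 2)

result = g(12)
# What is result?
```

Build up from base cases: g(0)=0, g(1)=4, g(2)=4, g(3)=8, g(4)=12, g(5)=20, g(6)=32, ..., g(12)=576

Answer: 576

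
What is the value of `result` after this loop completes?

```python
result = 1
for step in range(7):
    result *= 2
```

2^7 = 128
`result` takes the values: 1 → 2 → 4 → 8 → 16 → 32 → 64 → 128

Answer: 128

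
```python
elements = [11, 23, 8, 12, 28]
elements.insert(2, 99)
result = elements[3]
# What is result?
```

Trace:
`elements = [11, 23, 8, 12, 28]` → elements = [11, 23, 8, 12, 28]
`elements.insert(2, 99)` → elements = [11, 23, 99, 8, 12, 28]
`result = elements[3]` → result = 8
So result = 8

Answer: 8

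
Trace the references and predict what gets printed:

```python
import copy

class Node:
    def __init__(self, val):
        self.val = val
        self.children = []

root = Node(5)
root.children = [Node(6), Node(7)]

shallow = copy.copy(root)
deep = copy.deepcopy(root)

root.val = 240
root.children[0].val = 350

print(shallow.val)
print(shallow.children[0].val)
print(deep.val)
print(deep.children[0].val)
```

Key concept: deep copy with custom objects.
Step by step:
`root = Node(5)` → root = Node(val=5, children=[])
`root.children = [Node(6), Node(7)]` → root = Node(val=5, children=[Node(val=6, children=[]), Node(val=7, children=[])])
`shallow = copy.copy(root)` → shallow = Node(val=5, children=[Node(val=6, children=[]), Node(val=7, children=[])])
`deep = copy.deepcopy(root)` → deep = Node(val=5, children=[Node(val=6, children=[]), Node(val=7, children=[])])
`root.val = 240` → root = Node(val=240, children=[Node(val=6, children=[]), Node(val=7, children=[])])
`root.children[0].val = 350` → root = Node(val=240, children=[Node(val=350, children=[]), Node(val=7, children=[])]); shallow = Node(val=5, children=[Node(val=350, children=[]), Node(val=7, children=[])])
`print(shallow.val)` → prints 5
`print(shallow.children[0].val)` → prints 350
`print(deep.val)` → prints 5
`print(deep.children[0].val)` → prints 6

Answer:
5
350
5
6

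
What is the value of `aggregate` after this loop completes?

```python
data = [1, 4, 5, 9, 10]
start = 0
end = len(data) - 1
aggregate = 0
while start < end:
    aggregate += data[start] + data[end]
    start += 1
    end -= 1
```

Sum of pairs from ends
`aggregate` takes the values: 0 → 11 → 24

Answer: 24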